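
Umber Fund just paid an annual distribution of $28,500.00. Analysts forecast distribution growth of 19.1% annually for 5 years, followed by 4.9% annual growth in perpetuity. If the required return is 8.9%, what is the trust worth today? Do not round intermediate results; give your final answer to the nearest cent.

D_1 = 33943.50000
D_2 = 40426.70850
D_3 = 48148.20982
D_4 = 57344.51790
D_5 = 68297.32082
Terminal value at year 5: TV = D_5×(1+g_2)/(r−g_2) = 71643.88954/0.04 = 1791097.23847
P_0 = D_1/(1+r)^1 + D_2/(1+r)^2 + D_3/(1+r)^3 + D_4/(1+r)^4 + D_5/(1+r)^5 + TV/(1+r)^5
    = 31169.42149 + 34088.87143 + 37281.76848 + 40773.72476 + 44592.75132 + 1169444.90340 = 1357351.44088

$1357351.44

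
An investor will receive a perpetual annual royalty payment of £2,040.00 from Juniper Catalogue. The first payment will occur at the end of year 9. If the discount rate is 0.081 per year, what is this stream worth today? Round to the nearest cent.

£13506.40

Value at end of year 8: C / r = £2,040.00 / 0.081 = £25,185.1852
Discount to today: PV = £25,185.1852 / (1 + 0.081)^8 = £25,185.1852 / 1.864685 = £13,506.40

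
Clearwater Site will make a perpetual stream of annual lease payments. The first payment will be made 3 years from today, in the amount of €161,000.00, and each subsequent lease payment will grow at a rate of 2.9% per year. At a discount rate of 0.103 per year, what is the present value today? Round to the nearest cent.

€1788311.34

Value at end of year 2: C₁ / (r − g) = €161,000.00 / (0.103 − 0.029) = €2,175,675.6757
Discount to today: PV = €2,175,675.6757 / (1 + 0.103)^2 = €2,175,675.6757 / 1.216609 = €1,788,311.34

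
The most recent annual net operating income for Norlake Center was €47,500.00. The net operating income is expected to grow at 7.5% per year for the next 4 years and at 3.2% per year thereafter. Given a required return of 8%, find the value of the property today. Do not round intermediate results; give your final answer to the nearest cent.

D_1 = 51062.50000
D_2 = 54892.18750
D_3 = 59009.10156
D_4 = 63434.78418
Terminal value at year 4: TV = D_4×(1+g_2)/(r−g_2) = 65464.69727/0.048 = 1363847.85986
P_0 = D_1/(1+r)^1 + D_2/(1+r)^2 + D_3/(1+r)^3 + D_4/(1+r)^4 + TV/(1+r)^4
    = 47280.09259 + 47061.20328 + 46843.32733 + 46626.46008 + 1002468.89167 = 1190279.97495

€1190279.97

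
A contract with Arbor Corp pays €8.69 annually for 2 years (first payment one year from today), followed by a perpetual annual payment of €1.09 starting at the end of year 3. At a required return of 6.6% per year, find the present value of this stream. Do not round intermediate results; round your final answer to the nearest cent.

PV of 2-year annuity: €8.69 × [1 − (1+0.066)^−2] / 0.066 = 15.79922
Perpetuity value at year 2: €1.09 / 0.066 = 16.51515
PV of perpetuity: 16.51515 / (1+0.066)^2 = 14.53343
Total PV = 15.79922 + 14.53343 = 30.33265

€30.33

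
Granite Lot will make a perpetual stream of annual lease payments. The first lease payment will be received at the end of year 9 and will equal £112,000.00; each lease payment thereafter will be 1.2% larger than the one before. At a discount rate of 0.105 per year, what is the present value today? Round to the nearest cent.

£541797.32

Value at end of year 8: C₁ / (r − g) = £112,000.00 / (0.105 − 0.012) = £1,204,301.0753
Discount to today: PV = £1,204,301.0753 / (1 + 0.105)^8 = £1,204,301.0753 / 2.222789 = £541,797.32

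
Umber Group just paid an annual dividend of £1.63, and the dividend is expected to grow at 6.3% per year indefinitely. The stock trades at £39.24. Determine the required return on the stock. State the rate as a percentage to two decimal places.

10.72%

D₁ = £1.63 × 1.063 = £1.7327
P = D₁/(r − g) ⇒ r = D₁/P + g = £1.7327/£39.24 + 0.063 = 0.044156 + 0.063 = 0.107156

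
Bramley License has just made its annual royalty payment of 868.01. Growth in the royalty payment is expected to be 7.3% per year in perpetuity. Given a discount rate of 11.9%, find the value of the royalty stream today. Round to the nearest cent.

20247.28

D₁ = D₀ × (1 + g) = 868.01 × 1.073 = 931.3747
Growing perpetuity: P = D₁ / (r − g) = 931.3747 / (0.119 − 0.073) = 20,247.28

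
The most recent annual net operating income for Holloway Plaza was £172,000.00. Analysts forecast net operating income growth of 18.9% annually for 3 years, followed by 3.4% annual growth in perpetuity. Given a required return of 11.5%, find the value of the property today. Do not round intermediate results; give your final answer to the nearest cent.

D_1 = 204508.00000
D_2 = 243160.01200
D_3 = 289117.25427
Terminal value at year 3: TV = D_3×(1+g_2)/(r−g_2) = 298947.24091/0.081 = 3690706.67794
P_0 = D_1/(1+r)^1 + D_2/(1+r)^2 + D_3/(1+r)^3 + TV/(1+r)^3
    = 183415.24664 + 195588.09709 + 208568.83178 + 2662471.26002 = 3250043.43552

£3250043.44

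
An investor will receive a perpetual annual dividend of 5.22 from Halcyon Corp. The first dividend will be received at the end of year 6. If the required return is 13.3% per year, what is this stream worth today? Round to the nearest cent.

21.02

Value at end of year 5: C / r = 5.22 / 0.133 = 39.2481
Discount to today: PV = 39.2481 / (1 + 0.133)^5 = 39.2481 / 1.867022 = 21.02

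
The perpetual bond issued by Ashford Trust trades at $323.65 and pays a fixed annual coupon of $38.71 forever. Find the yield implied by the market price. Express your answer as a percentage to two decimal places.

11.96%

P = C/r ⇒ r = C/P = $38.71/$323.65 = 0.119605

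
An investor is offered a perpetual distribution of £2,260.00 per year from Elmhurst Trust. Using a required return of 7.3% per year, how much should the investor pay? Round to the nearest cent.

Level perpetuity: PV = C / r = £2,260.00 / 0.073 = £30,958.90

£30958.90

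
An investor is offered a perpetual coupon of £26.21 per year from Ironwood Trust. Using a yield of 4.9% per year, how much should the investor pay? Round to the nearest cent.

Level perpetuity: PV = C / r = £26.21 / 0.049 = £534.90

£534.90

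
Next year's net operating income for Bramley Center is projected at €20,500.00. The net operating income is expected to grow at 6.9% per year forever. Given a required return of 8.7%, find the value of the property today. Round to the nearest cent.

Growing perpetuity: P = D₁ / (r − g) = €20,500.0000 / (0.087 − 0.069) = €1,138,888.89

€1138888.89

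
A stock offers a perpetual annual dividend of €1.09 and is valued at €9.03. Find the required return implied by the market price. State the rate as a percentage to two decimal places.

P = C/r ⇒ r = C/P = €1.09/€9.03 = 0.120709

12.07%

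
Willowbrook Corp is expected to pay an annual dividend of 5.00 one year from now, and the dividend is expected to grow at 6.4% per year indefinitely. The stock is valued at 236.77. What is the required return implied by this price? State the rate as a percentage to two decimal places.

P = D₁/(r − g) ⇒ r = D₁/P + g = 5.0000/236.77 + 0.064 = 0.021118 + 0.064 = 0.085118

8.51%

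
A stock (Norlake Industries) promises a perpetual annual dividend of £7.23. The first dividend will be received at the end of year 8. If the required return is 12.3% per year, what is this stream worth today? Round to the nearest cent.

£26.10

Value at end of year 7: C / r = £7.23 / 0.123 = £58.7805
Discount to today: PV = £58.7805 / (1 + 0.123)^7 = £58.7805 / 2.252466 = £26.10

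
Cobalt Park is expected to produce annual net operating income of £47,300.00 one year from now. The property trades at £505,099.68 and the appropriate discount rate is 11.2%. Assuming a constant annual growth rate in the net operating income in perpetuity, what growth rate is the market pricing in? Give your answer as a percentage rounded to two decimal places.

1.84%

P = D₁/(r−g) ⇒ g = r − D₁/P = 0.112 − £47,300.00/£505,099.68 = 0.018355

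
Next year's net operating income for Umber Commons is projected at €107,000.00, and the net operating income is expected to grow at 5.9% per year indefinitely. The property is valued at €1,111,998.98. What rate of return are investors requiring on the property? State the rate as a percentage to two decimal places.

15.52%

P = D₁/(r − g) ⇒ r = D₁/P + g = €107,000.0000/€1,111,998.98 + 0.059 = 0.096223 + 0.059 = 0.155223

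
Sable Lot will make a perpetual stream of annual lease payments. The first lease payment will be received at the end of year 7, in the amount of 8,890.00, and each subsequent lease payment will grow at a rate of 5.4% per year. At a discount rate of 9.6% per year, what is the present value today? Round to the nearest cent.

122120.66

Value at end of year 6: C₁ / (r − g) = 8,890.00 / (0.096 − 0.054) = 211,666.6667
Discount to today: PV = 211,666.6667 / (1 + 0.096)^6 = 211,666.6667 / 1.733258 = 122,120.66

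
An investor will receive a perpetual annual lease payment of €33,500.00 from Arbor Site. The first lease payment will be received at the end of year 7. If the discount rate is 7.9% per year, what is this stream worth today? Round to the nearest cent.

Value at end of year 6: C / r = €33,500.00 / 0.079 = €424,050.6329
Discount to today: PV = €424,050.6329 / (1 + 0.079)^6 = €424,050.6329 / 1.578079 = €268,713.23

€268713.23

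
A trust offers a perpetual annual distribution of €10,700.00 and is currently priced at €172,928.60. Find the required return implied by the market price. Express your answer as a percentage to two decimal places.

6.19%

P = C/r ⇒ r = C/P = €10,700.00/€172,928.60 = 0.061875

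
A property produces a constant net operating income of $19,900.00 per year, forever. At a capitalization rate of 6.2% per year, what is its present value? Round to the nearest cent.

$320967.74

Level perpetuity: PV = C / r = $19,900.00 / 0.062 = $320,967.74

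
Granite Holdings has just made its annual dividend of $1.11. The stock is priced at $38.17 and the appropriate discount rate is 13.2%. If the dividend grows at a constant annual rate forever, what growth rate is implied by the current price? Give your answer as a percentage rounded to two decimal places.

P = D₀(1+g)/(r−g) ⇒ P(r−g) = D₀(1+g) ⇒ g(P+D₀) = P·r − D₀
g = (P·r − D₀)/(P + D₀) = ($38.17×0.132 − $1.11) / ($38.17 + $1.11) = 0.100011

10.00%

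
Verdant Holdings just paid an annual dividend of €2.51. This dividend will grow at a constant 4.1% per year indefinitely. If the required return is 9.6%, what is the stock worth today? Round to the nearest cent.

€47.51

D₁ = D₀ × (1 + g) = €2.51 × 1.041 = €2.6129
Growing perpetuity: P = D₁ / (r − g) = €2.6129 / (0.096 − 0.041) = €47.51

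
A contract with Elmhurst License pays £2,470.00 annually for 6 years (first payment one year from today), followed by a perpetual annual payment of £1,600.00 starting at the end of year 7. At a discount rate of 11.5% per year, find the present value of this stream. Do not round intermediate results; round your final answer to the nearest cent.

£17541.20

PV of 6-year annuity: £2,470.00 × [1 − (1+0.115)^−6] / 0.115 = 10300.62626
Perpetuity value at year 6: £1,600.00 / 0.115 = 13913.04348
PV of perpetuity: 13913.04348 / (1+0.115)^6 = 7240.57303
Total PV = 10300.62626 + 7240.57303 = 17541.19929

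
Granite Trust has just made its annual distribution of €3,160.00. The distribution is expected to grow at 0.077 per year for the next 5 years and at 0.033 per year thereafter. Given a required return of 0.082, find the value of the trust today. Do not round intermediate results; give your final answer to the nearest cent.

D_1 = 3403.32000
D_2 = 3665.37564
D_3 = 3947.60956
D_4 = 4251.57550
D_5 = 4578.94681
Terminal value at year 5: TV = D_5×(1+g_2)/(r−g_2) = 4730.05206/0.049 = 96531.67468
P_0 = D_1/(1+r)^1 + D_2/(1+r)^2 + D_3/(1+r)^3 + D_4/(1+r)^4 + D_5/(1+r)^5 + TV/(1+r)^5
    = 3145.39741 + 3130.86230 + 3116.39436 + 3101.99328 + 3087.65875 + 65092.88744 = 80675.19355

€80675.19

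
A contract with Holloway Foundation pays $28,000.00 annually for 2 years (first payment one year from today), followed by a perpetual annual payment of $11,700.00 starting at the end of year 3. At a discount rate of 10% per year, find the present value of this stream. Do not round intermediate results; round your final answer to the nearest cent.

$145289.26

PV of 2-year annuity: $28,000.00 × [1 − (1+0.1)^−2] / 0.1 = 48595.04132
Perpetuity value at year 2: $11,700.00 / 0.1 = 117000.00000
PV of perpetuity: 117000.00000 / (1+0.1)^2 = 96694.21488
Total PV = 48595.04132 + 96694.21488 = 145289.25620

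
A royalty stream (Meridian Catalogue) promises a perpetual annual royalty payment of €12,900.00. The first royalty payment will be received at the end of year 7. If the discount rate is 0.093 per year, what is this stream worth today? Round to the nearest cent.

Value at end of year 6: C / r = €12,900.00 / 0.093 = €138,709.6774
Discount to today: PV = €138,709.6774 / (1 + 0.093)^6 = €138,709.6774 / 1.704987 = €81,355.29

€81355.29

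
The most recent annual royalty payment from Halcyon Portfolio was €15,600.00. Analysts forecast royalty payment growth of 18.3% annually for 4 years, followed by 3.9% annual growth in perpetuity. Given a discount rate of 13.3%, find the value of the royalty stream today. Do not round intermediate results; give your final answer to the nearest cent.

D_1 = 18454.80000
D_2 = 21832.02840
D_3 = 25827.28960
D_4 = 30553.68359
Terminal value at year 4: TV = D_4×(1+g_2)/(r−g_2) = 31745.27725/0.094 = 337715.71546
P_0 = D_1/(1+r)^1 + D_2/(1+r)^2 + D_3/(1+r)^3 + D_4/(1+r)^4 + TV/(1+r)^4
    = 16288.43778 + 17007.25674 + 17757.79764 + 18541.46038 + 204942.31205 = 274537.26458

€274537.26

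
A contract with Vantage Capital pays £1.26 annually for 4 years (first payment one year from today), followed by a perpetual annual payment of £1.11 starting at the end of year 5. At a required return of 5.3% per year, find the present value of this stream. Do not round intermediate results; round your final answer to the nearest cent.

PV of 4-year annuity: £1.26 × [1 − (1+0.053)^−4] / 0.053 = 4.43694
Perpetuity value at year 4: £1.11 / 0.053 = 20.94340
PV of perpetuity: 20.94340 / (1+0.053)^4 = 17.03467
Total PV = 4.43694 + 17.03467 = 21.47160

£21.47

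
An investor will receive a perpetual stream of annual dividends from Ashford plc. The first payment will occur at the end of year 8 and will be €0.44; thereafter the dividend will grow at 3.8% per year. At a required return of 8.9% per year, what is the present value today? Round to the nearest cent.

€4.75

Value at end of year 7: C₁ / (r − g) = €0.44 / (0.089 − 0.038) = €8.6275
Discount to today: PV = €8.6275 / (1 + 0.089)^7 = €8.6275 / 1.816332 = €4.75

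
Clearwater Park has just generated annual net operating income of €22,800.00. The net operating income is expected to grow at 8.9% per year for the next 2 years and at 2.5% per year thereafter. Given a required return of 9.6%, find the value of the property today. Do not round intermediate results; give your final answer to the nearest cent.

€370127.89

D_1 = 24829.20000
D_2 = 27038.99880
Terminal value at year 2: TV = D_2×(1+g_2)/(r−g_2) = 27714.97377/0.071 = 390351.74324
P_0 = D_1/(1+r)^1 + D_2/(1+r)^2 + TV/(1+r)^2
    = 22654.37956 + 22509.68918 + 324963.82269 = 370127.89144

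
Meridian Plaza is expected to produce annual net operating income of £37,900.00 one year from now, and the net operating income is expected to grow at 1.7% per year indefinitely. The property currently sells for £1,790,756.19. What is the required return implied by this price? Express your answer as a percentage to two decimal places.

P = D₁/(r − g) ⇒ r = D₁/P + g = £37,900.0000/£1,790,756.19 + 0.017 = 0.021164 + 0.017 = 0.038164

3.82%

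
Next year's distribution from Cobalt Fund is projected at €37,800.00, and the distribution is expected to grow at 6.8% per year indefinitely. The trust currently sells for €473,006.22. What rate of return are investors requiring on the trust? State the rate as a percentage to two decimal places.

14.79%

P = D₁/(r − g) ⇒ r = D₁/P + g = €37,800.0000/€473,006.22 + 0.068 = 0.079914 + 0.068 = 0.147914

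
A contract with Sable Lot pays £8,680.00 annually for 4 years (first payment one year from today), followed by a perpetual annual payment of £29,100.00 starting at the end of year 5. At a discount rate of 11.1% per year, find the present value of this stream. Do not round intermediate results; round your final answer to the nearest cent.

£198945.25

PV of 4-year annuity: £8,680.00 × [1 − (1+0.111)^−4] / 0.111 = 26871.83289
Perpetuity value at year 4: £29,100.00 / 0.111 = 262162.16216
PV of perpetuity: 262162.16216 / (1+0.111)^4 = 172073.41364
Total PV = 26871.83289 + 172073.41364 = 198945.24653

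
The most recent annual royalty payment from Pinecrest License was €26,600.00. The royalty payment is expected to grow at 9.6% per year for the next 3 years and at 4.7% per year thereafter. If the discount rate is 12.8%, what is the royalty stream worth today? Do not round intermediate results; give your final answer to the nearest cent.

€390747.18

D_1 = 29153.60000
D_2 = 31952.34560
D_3 = 35019.77078
Terminal value at year 3: TV = D_3×(1+g_2)/(r−g_2) = 36665.70000/0.081 = 452662.96301
P_0 = D_1/(1+r)^1 + D_2/(1+r)^2 + D_3/(1+r)^3 + TV/(1+r)^3
    = 25845.39007 + 25112.18752 + 24399.78503 + 315389.81395 = 390747.17656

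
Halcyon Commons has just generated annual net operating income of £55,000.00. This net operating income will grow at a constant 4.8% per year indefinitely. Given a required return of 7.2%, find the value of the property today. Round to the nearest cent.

£2401666.67

D₁ = D₀ × (1 + g) = £55,000.00 × 1.048 = £57,640.0000
Growing perpetuity: P = D₁ / (r − g) = £57,640.0000 / (0.072 − 0.048) = £2,401,666.67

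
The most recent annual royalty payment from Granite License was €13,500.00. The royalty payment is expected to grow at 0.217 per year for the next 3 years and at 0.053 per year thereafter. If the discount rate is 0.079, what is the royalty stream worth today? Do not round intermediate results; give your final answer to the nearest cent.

D_1 = 16429.50000
D_2 = 19994.70150
D_3 = 24333.55173
Terminal value at year 3: TV = D_3×(1+g_2)/(r−g_2) = 25623.22997/0.026 = 985508.84488
P_0 = D_1/(1+r)^1 + D_2/(1+r)^2 + D_3/(1+r)^3 + TV/(1+r)^3
    = 15226.59870 + 17174.02282 + 19370.51508 + 784505.86069 = 836276.99729

€836277.00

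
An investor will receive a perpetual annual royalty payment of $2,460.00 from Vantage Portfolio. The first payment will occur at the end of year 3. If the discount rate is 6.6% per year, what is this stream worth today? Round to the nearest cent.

$32800.22

Value at end of year 2: C / r = $2,460.00 / 0.066 = $37,272.7273
Discount to today: PV = $37,272.7273 / (1 + 0.066)^2 = $37,272.7273 / 1.136356 = $32,800.22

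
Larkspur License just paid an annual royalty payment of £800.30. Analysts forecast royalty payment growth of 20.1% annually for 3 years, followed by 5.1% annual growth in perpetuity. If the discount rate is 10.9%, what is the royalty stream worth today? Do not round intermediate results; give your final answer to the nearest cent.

D_1 = 961.16030
D_2 = 1154.35352
D_3 = 1386.37858
Terminal value at year 3: TV = D_3×(1+g_2)/(r−g_2) = 1457.08389/0.058 = 25122.13595
P_0 = D_1/(1+r)^1 + D_2/(1+r)^2 + D_3/(1+r)^3 + TV/(1+r)^3
    = 866.69098 + 938.58960 + 1016.45276 + 18418.82506 = 21240.55841

£21240.56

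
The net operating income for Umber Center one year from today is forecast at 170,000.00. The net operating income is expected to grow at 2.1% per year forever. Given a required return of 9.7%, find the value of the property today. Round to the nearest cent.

Growing perpetuity: P = D₁ / (r − g) = 170,000.0000 / (0.097 − 0.021) = 2,236,842.11

2236842.11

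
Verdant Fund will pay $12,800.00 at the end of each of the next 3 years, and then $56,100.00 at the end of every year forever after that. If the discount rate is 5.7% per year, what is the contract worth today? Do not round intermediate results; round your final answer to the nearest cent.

$867823.67

PV of 3-year annuity: $12,800.00 × [1 − (1+0.057)^−3] / 0.057 = 34405.35150
Perpetuity value at year 3: $56,100.00 / 0.057 = 984210.52632
PV of perpetuity: 984210.52632 / (1+0.057)^3 = 833418.32169
Total PV = 34405.35150 + 833418.32169 = 867823.67319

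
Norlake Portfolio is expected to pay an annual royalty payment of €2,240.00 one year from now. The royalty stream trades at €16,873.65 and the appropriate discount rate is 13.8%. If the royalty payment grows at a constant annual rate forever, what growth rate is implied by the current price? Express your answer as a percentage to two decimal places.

P = D₁/(r−g) ⇒ g = r − D₁/P = 0.138 − €2,240.00/€16,873.65 = 0.005249

0.52%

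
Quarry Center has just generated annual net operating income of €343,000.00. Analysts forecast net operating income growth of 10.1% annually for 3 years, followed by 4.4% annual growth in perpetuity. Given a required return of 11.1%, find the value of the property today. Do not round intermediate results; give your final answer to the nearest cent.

D_1 = 377643.00000
D_2 = 415784.94300
D_3 = 457779.22224
Terminal value at year 3: TV = D_3×(1+g_2)/(r−g_2) = 477921.50802/0.067 = 7133156.83614
P_0 = D_1/(1+r)^1 + D_2/(1+r)^2 + D_3/(1+r)^3 + TV/(1+r)^3
    = 339912.69127 + 336853.17110 + 333821.18936 + 5201631.66701 = 6212218.71873

€6212218.72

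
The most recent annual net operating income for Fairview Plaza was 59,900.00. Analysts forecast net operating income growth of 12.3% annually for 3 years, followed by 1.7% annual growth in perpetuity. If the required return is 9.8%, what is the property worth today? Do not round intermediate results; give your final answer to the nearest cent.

D_1 = 67267.70000
D_2 = 75541.62710
D_3 = 84833.24723
Terminal value at year 3: TV = D_3×(1+g_2)/(r−g_2) = 86275.41244/0.081 = 1065128.54860
P_0 = D_1/(1+r)^1 + D_2/(1+r)^2 + D_3/(1+r)^3 + TV/(1+r)^3
    = 61263.84335 + 62658.73960 + 64085.39579 + 804627.74710 = 992635.72584

992635.73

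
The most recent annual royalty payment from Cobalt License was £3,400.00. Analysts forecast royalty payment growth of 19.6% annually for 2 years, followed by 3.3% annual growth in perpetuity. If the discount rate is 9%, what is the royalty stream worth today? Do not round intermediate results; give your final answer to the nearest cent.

D_1 = 4066.40000
D_2 = 4863.41440
Terminal value at year 2: TV = D_2×(1+g_2)/(r−g_2) = 5023.90708/0.057 = 88138.72062
P_0 = D_1/(1+r)^1 + D_2/(1+r)^2 + TV/(1+r)^2
    = 3730.64220 + 4093.43860 + 74184.59778 = 82008.67858

£82008.68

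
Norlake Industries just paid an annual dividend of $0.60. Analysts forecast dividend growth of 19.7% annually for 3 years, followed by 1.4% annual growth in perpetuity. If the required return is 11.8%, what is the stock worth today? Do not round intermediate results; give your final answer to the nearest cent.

$9.25

D_1 = 0.71820
D_2 = 0.85969
D_3 = 1.02904
Terminal value at year 3: TV = D_3×(1+g_2)/(r−g_2) = 1.04345/0.104 = 10.03317
P_0 = D_1/(1+r)^1 + D_2/(1+r)^2 + D_3/(1+r)^3 + TV/(1+r)^3
    = 0.64240 + 0.68779 + 0.73639 + 7.17981 = 9.24639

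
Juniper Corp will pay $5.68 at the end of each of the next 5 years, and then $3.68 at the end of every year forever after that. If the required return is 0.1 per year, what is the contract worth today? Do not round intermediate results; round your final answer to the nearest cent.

$44.38

PV of 5-year annuity: $5.68 × [1 − (1+0.1)^−5] / 0.1 = 21.53167
Perpetuity value at year 5: $3.68 / 0.1 = 36.80000
PV of perpetuity: 36.80000 / (1+0.1)^5 = 22.84990
Total PV = 21.53167 + 22.84990 = 44.38157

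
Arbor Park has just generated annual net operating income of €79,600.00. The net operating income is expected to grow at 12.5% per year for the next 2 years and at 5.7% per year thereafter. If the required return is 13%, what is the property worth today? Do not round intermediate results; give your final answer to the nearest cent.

€1300532.19

D_1 = 89550.00000
D_2 = 100743.75000
Terminal value at year 2: TV = D_2×(1+g_2)/(r−g_2) = 106486.14375/0.073 = 1458714.29795
P_0 = D_1/(1+r)^1 + D_2/(1+r)^2 + TV/(1+r)^2
    = 79247.78761 + 78897.13368 + 1142387.26443 = 1300532.18572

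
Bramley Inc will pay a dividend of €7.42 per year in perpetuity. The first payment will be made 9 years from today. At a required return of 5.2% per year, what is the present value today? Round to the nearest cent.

Value at end of year 8: C / r = €7.42 / 0.052 = €142.6923
Discount to today: PV = €142.6923 / (1 + 0.052)^8 = €142.6923 / 1.500120 = €95.12

€95.12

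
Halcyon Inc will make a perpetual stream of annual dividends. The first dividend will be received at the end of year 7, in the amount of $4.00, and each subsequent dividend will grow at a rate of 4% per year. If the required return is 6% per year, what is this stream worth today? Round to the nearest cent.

$140.99

Value at end of year 6: C₁ / (r − g) = $4.00 / (0.06 − 0.04) = $200.0000
Discount to today: PV = $200.0000 / (1 + 0.06)^6 = $200.0000 / 1.418519 = $140.99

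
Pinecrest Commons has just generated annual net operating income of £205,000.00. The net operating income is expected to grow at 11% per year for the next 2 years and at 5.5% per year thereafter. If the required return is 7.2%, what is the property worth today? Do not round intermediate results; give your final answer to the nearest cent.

£14072039.62

D_1 = 227550.00000
D_2 = 252580.50000
Terminal value at year 2: TV = D_2×(1+g_2)/(r−g_2) = 266472.42750/0.017 = 15674848.67647
P_0 = D_1/(1+r)^1 + D_2/(1+r)^2 + TV/(1+r)^2
    = 212266.79104 + 219791.17356 + 13639981.65348 = 14072039.61809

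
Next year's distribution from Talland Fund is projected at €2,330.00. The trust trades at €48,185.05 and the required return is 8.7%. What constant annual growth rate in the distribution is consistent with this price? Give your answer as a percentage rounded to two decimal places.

3.86%

P = D₁/(r−g) ⇒ g = r − D₁/P = 0.087 − €2,330.00/€48,185.05 = 0.038645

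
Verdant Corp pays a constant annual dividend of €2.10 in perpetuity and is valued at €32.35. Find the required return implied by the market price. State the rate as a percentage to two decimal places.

6.49%

P = C/r ⇒ r = C/P = €2.10/€32.35 = 0.064915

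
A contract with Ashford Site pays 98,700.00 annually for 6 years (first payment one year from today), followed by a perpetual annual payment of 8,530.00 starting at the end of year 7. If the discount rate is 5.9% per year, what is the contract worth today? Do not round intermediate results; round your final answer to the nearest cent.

PV of 6-year annuity: 98,700.00 × [1 − (1+0.059)^−6] / 0.059 = 486868.54440
Perpetuity value at year 6: 8,530.00 / 0.059 = 144576.27119
PV of perpetuity: 144576.27119 / (1+0.059)^6 = 102499.38483
Total PV = 486868.54440 + 102499.38483 = 589367.92923

589367.93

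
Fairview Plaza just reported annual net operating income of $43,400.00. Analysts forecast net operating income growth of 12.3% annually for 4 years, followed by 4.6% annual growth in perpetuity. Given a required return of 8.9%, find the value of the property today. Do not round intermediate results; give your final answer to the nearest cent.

$1381459.16

D_1 = 48738.20000
D_2 = 54732.99860
D_3 = 61465.15743
D_4 = 69025.37179
Terminal value at year 4: TV = D_4×(1+g_2)/(r−g_2) = 72200.53889/0.043 = 1679082.29986
P_0 = D_1/(1+r)^1 + D_2/(1+r)^2 + D_3/(1+r)^3 + D_4/(1+r)^4 + TV/(1+r)^4
    = 44755.00459 + 46152.31419 + 47593.24962 + 49079.17293 + 1193879.41604 = 1381459.15738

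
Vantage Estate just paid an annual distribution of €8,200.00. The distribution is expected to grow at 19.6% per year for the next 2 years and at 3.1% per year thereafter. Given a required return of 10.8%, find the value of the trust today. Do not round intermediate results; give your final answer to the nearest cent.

€146333.23

D_1 = 9807.20000
D_2 = 11729.41120
Terminal value at year 2: TV = D_2×(1+g_2)/(r−g_2) = 12093.02295/0.077 = 157052.24607
P_0 = D_1/(1+r)^1 + D_2/(1+r)^2 + TV/(1+r)^2
    = 8851.26354 + 9554.25198 + 127927.71155 = 146333.22706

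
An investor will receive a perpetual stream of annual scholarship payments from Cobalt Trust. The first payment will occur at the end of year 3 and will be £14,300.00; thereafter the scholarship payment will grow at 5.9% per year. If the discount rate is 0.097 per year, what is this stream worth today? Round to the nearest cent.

Value at end of year 2: C₁ / (r − g) = £14,300.00 / (0.097 − 0.059) = £376,315.7895
Discount to today: PV = £376,315.7895 / (1 + 0.097)^2 = £376,315.7895 / 1.203409 = £312,708.14

£312708.14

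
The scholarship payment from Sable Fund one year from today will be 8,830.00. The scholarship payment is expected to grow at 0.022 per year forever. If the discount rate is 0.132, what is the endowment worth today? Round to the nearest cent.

Growing perpetuity: P = D₁ / (r − g) = 8,830.0000 / (0.132 − 0.022) = 80,272.73

80272.73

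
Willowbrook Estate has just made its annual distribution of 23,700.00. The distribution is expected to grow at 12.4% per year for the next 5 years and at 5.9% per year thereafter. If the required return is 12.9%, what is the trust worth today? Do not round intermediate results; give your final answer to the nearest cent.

467612.53

D_1 = 26638.80000
D_2 = 29942.01120
D_3 = 33654.82059
D_4 = 37828.01834
D_5 = 42518.69262
Terminal value at year 5: TV = D_5×(1+g_2)/(r−g_2) = 45027.29548/0.07 = 643247.07829
P_0 = D_1/(1+r)^1 + D_2/(1+r)^2 + D_3/(1+r)^3 + D_4/(1+r)^4 + D_5/(1+r)^5 + TV/(1+r)^5
    = 23595.03986 + 23490.54455 + 23386.51203 + 23282.94023 + 23179.82712 + 350677.67026 = 467612.53405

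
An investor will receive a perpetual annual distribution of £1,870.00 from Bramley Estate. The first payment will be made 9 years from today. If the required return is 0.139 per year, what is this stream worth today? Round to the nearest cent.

£4749.38

Value at end of year 8: C / r = £1,870.00 / 0.139 = £13,453.2374
Discount to today: PV = £13,453.2374 / (1 + 0.139)^8 = £13,453.2374 / 2.832630 = £4,749.38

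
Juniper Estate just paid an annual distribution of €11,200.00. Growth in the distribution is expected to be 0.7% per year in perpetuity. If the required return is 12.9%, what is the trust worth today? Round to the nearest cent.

€92445.90

D₁ = D₀ × (1 + g) = €11,200.00 × 1.007 = €11,278.4000
Growing perpetuity: P = D₁ / (r − g) = €11,278.4000 / (0.129 − 0.007) = €92,445.90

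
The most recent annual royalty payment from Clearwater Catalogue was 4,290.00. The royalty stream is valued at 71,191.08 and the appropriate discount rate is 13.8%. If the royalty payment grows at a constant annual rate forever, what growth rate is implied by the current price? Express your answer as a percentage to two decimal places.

P = D₀(1+g)/(r−g) ⇒ P(r−g) = D₀(1+g) ⇒ g(P+D₀) = P·r − D₀
g = (P·r − D₀)/(P + D₀) = (71,191.08×0.138 − 4,290.00) / (71,191.08 + 4,290.00) = 0.073321

7.33%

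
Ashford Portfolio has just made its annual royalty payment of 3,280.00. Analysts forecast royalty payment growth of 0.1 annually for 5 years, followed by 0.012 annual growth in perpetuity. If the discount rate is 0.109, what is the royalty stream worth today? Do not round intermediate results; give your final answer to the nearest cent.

48859.02

D_1 = 3608.00000
D_2 = 3968.80000
D_3 = 4365.68000
D_4 = 4802.24800
D_5 = 5282.47280
Terminal value at year 5: TV = D_5×(1+g_2)/(r−g_2) = 5345.86247/0.097 = 55111.98426
P_0 = D_1/(1+r)^1 + D_2/(1+r)^2 + D_3/(1+r)^3 + D_4/(1+r)^4 + D_5/(1+r)^5 + TV/(1+r)^5
    = 3253.38142 + 3226.97887 + 3200.79058 + 3174.81483 + 3149.04987 + 32854.00486 = 48859.02043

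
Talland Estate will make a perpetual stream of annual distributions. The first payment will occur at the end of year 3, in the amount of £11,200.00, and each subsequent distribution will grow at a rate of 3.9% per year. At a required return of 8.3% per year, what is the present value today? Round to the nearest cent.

£217024.33

Value at end of year 2: C₁ / (r − g) = £11,200.00 / (0.083 − 0.039) = £254,545.4545
Discount to today: PV = £254,545.4545 / (1 + 0.083)^2 = £254,545.4545 / 1.172889 = £217,024.33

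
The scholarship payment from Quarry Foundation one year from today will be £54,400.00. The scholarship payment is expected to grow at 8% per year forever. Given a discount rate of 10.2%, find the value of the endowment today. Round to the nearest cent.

£2472727.27

Growing perpetuity: P = D₁ / (r − g) = £54,400.0000 / (0.102 − 0.08) = £2,472,727.27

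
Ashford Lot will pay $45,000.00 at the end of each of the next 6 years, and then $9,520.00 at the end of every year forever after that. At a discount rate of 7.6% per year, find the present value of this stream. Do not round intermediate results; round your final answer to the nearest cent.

$291292.41

PV of 6-year annuity: $45,000.00 × [1 − (1+0.076)^−6] / 0.076 = 210578.24922
Perpetuity value at year 6: $9,520.00 / 0.076 = 125263.15789
PV of perpetuity: 125263.15789 / (1+0.076)^6 = 80714.15939
Total PV = 210578.24922 + 80714.15939 = 291292.40861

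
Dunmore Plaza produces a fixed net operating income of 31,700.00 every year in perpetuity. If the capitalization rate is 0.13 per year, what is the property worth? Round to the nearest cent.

Level perpetuity: PV = C / r = 31,700.00 / 0.13 = 243,846.15

243846.15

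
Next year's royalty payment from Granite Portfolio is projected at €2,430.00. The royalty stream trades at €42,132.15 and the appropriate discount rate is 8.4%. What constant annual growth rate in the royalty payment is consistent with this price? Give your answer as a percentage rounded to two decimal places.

P = D₁/(r−g) ⇒ g = r − D₁/P = 0.084 − €2,430.00/€42,132.15 = 0.026324

2.63%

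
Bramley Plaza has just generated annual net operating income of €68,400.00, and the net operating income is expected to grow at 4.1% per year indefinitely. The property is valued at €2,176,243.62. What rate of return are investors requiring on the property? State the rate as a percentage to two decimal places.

D₁ = €68,400.00 × 1.041 = €71,204.4000
P = D₁/(r − g) ⇒ r = D₁/P + g = €71,204.4000/€2,176,243.62 + 0.041 = 0.032719 + 0.041 = 0.073719

7.37%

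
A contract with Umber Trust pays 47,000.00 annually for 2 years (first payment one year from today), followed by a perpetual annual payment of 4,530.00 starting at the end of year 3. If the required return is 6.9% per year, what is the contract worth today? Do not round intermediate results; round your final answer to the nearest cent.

142545.27

PV of 2-year annuity: 47,000.00 × [1 − (1+0.069)^−2] / 0.069 = 85094.78360
Perpetuity value at year 2: 4,530.00 / 0.069 = 65652.17391
PV of perpetuity: 65652.17391 / (1+0.069)^2 = 57450.48520
Total PV = 85094.78360 + 57450.48520 = 142545.26879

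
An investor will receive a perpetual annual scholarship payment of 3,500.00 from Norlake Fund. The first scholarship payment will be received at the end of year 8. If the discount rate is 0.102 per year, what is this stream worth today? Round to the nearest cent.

Value at end of year 7: C / r = 3,500.00 / 0.102 = 34,313.7255
Discount to today: PV = 34,313.7255 / (1 + 0.102)^7 = 34,313.7255 / 1.973655 = 17,385.88

17385.88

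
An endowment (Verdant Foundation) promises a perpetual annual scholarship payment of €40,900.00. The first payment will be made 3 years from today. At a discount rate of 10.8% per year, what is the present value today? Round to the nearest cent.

€308475.04

Value at end of year 2: C / r = €40,900.00 / 0.108 = €378,703.7037
Discount to today: PV = €378,703.7037 / (1 + 0.108)^2 = €378,703.7037 / 1.227664 = €308,475.04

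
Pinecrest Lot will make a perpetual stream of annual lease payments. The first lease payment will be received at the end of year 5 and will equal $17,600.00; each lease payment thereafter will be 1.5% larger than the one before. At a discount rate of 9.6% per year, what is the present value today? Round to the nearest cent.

$150586.29

Value at end of year 4: C₁ / (r − g) = $17,600.00 / (0.096 − 0.015) = $217,283.9506
Discount to today: PV = $217,283.9506 / (1 + 0.096)^4 = $217,283.9506 / 1.442920 = $150,586.29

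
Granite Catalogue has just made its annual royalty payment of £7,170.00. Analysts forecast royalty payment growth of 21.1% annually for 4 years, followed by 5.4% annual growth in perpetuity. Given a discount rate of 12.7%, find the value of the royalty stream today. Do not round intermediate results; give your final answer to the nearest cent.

D_1 = 8682.87000
D_2 = 10514.95557
D_3 = 12733.61120
D_4 = 15420.40316
Terminal value at year 4: TV = D_4×(1+g_2)/(r−g_2) = 16253.10493/0.073 = 222645.27299
P_0 = D_1/(1+r)^1 + D_2/(1+r)^2 + D_3/(1+r)^3 + D_4/(1+r)^4 + TV/(1+r)^4
    = 7704.40994 + 8278.65167 + 8895.69403 + 9558.72713 + 138012.30676 = 172449.78953

£172449.79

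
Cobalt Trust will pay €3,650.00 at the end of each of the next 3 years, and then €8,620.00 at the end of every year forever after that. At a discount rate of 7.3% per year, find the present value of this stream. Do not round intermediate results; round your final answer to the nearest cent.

PV of 3-year annuity: €3,650.00 × [1 − (1+0.073)^−3] / 0.073 = 9526.49290
Perpetuity value at year 3: €8,620.00 / 0.073 = 118082.19178
PV of perpetuity: 118082.19178 / (1+0.073)^3 = 95584.00856
Total PV = 9526.49290 + 95584.00856 = 105110.50145

€105110.50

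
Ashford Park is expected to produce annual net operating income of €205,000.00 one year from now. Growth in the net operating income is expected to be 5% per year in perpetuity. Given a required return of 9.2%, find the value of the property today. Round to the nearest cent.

Growing perpetuity: P = D₁ / (r − g) = €205,000.0000 / (0.092 − 0.05) = €4,880,952.38

€4880952.38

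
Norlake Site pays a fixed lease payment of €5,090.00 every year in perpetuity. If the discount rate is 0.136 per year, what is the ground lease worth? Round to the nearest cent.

Level perpetuity: PV = C / r = €5,090.00 / 0.136 = €37,426.47

€37426.47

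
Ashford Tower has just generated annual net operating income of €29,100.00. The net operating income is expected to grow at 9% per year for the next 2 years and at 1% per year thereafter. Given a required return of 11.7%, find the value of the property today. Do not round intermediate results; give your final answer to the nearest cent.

€317670.35

D_1 = 31719.00000
D_2 = 34573.71000
Terminal value at year 2: TV = D_2×(1+g_2)/(r−g_2) = 34919.44710/0.107 = 326349.97290
P_0 = D_1/(1+r)^1 + D_2/(1+r)^2 + TV/(1+r)^2
    = 28396.59803 + 27710.19862 + 261563.55702 = 317670.35367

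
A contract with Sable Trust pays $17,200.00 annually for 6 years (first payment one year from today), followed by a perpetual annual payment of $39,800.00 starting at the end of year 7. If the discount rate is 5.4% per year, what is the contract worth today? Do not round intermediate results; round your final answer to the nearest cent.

PV of 6-year annuity: $17,200.00 × [1 − (1+0.054)^−6] / 0.054 = 86196.15259
Perpetuity value at year 6: $39,800.00 / 0.054 = 737037.03704
PV of perpetuity: 737037.03704 / (1+0.054)^6 = 537583.14908
Total PV = 86196.15259 + 537583.14908 = 623779.30166

$623779.30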